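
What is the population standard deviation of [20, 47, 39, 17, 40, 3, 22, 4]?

15.4919

Step 1: Compute the mean: 24
Step 2: Sum of squared deviations from the mean: 1920
Step 3: Population variance = 1920 / 8 = 240
Step 4: Standard deviation = sqrt(240) = 15.4919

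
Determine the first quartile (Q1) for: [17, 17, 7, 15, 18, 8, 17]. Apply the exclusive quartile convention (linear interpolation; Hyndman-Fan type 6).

8

Step 1: Sort the data: [7, 8, 15, 17, 17, 17, 18]
Step 2: n = 7
Step 3: Using the exclusive quartile method:
  Q1 = 8
  Q2 (median) = 17
  Q3 = 17
  IQR = Q3 - Q1 = 17 - 8 = 9
Step 4: Q1 = 8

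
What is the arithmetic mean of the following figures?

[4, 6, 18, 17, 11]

11.2

Step 1: Sum all values: 4 + 6 + 18 + 17 + 11 = 56
Step 2: Count the number of values: n = 5
Step 3: Mean = sum / n = 56 / 5 = 11.2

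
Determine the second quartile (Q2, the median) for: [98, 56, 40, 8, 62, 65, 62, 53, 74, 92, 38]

62

Step 1: Sort the data: [8, 38, 40, 53, 56, 62, 62, 65, 74, 92, 98]
Step 2: n = 11
Step 3: Q2 is the median. Since n is odd, it is the middle value at position 6: 62
Step 4: Q2 = 62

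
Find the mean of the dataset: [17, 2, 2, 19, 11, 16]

11.1667

Step 1: Sum all values: 17 + 2 + 2 + 19 + 11 + 16 = 67
Step 2: Count the number of values: n = 6
Step 3: Mean = sum / n = 67 / 6 = 11.1667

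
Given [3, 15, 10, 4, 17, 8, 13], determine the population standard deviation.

4.957

Step 1: Compute the mean: 10
Step 2: Sum of squared deviations from the mean: 172
Step 3: Population variance = 172 / 7 = 24.5714
Step 4: Standard deviation = sqrt(24.5714) = 4.957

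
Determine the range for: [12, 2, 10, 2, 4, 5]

10

Step 1: Identify the maximum value: max = 12
Step 2: Identify the minimum value: min = 2
Step 3: Range = max - min = 12 - 2 = 10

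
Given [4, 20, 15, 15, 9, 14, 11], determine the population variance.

22.5306

Step 1: Compute the mean: (4 + 20 + 15 + 15 + 9 + 14 + 11) / 7 = 12.5714
Step 2: Compute squared deviations from the mean:
  (4 - 12.5714)^2 = 73.4694
  (20 - 12.5714)^2 = 55.1837
  (15 - 12.5714)^2 = 5.898
  (15 - 12.5714)^2 = 5.898
  (9 - 12.5714)^2 = 12.7551
  (14 - 12.5714)^2 = 2.0408
  (11 - 12.5714)^2 = 2.4694
Step 3: Sum of squared deviations = 157.7143
Step 4: Population variance = 157.7143 / 7 = 22.5306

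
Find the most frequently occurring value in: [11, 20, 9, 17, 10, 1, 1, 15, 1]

1

Step 1: Count the frequency of each value:
  1: appears 3 time(s)
  9: appears 1 time(s)
  10: appears 1 time(s)
  11: appears 1 time(s)
  15: appears 1 time(s)
  17: appears 1 time(s)
  20: appears 1 time(s)
Step 2: The value 1 appears most frequently (3 times).
Step 3: Mode = 1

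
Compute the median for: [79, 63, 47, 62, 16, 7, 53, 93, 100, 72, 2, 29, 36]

53

Step 1: Sort the data in ascending order: [2, 7, 16, 29, 36, 47, 53, 62, 63, 72, 79, 93, 100]
Step 2: The number of values is n = 13.
Step 3: Since n is odd, the median is the middle value at position 7: 53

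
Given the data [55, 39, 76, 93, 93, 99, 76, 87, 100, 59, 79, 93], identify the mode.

93

Step 1: Count the frequency of each value:
  39: appears 1 time(s)
  55: appears 1 time(s)
  59: appears 1 time(s)
  76: appears 2 time(s)
  79: appears 1 time(s)
  87: appears 1 time(s)
  93: appears 3 time(s)
  99: appears 1 time(s)
  100: appears 1 time(s)
Step 2: The value 93 appears most frequently (3 times).
Step 3: Mode = 93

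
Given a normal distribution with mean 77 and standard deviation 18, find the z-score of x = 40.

-2.0556

Step 1: Recall the z-score formula: z = (x - mu) / sigma
Step 2: Substitute values: z = (40 - 77) / 18
Step 3: z = -37 / 18 = -2.0556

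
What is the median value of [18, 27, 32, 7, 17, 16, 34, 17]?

17.5

Step 1: Sort the data in ascending order: [7, 16, 17, 17, 18, 27, 32, 34]
Step 2: The number of values is n = 8.
Step 3: Since n is even, the median is the average of positions 4 and 5:
  Median = (17 + 18) / 2 = 17.5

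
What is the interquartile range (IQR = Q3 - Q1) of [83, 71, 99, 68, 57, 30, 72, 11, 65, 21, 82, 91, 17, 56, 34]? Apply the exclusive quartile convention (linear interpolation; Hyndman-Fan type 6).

52

Step 1: Sort the data: [11, 17, 21, 30, 34, 56, 57, 65, 68, 71, 72, 82, 83, 91, 99]
Step 2: n = 15
Step 3: Using the exclusive quartile method:
  Q1 = 30
  Q2 (median) = 65
  Q3 = 82
  IQR = Q3 - Q1 = 82 - 30 = 52
Step 4: IQR = 52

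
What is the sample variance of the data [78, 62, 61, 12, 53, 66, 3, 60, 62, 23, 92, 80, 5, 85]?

902.1538

Step 1: Compute the mean: (78 + 62 + 61 + 12 + 53 + 66 + 3 + 60 + 62 + 23 + 92 + 80 + 5 + 85) / 14 = 53
Step 2: Compute squared deviations from the mean:
  (78 - 53)^2 = 625
  (62 - 53)^2 = 81
  (61 - 53)^2 = 64
  (12 - 53)^2 = 1681
  (53 - 53)^2 = 0
  (66 - 53)^2 = 169
  (3 - 53)^2 = 2500
  (60 - 53)^2 = 49
  (62 - 53)^2 = 81
  (23 - 53)^2 = 900
  (92 - 53)^2 = 1521
  (80 - 53)^2 = 729
  (5 - 53)^2 = 2304
  (85 - 53)^2 = 1024
Step 3: Sum of squared deviations = 11728
Step 4: Sample variance = 11728 / 13 = 902.1538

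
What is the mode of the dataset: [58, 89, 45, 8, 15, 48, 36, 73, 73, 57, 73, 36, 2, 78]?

73

Step 1: Count the frequency of each value:
  2: appears 1 time(s)
  8: appears 1 time(s)
  15: appears 1 time(s)
  36: appears 2 time(s)
  45: appears 1 time(s)
  48: appears 1 time(s)
  57: appears 1 time(s)
  58: appears 1 time(s)
  73: appears 3 time(s)
  78: appears 1 time(s)
  89: appears 1 time(s)
Step 2: The value 73 appears most frequently (3 times).
Step 3: Mode = 73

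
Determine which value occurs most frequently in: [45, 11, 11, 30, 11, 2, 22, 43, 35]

11

Step 1: Count the frequency of each value:
  2: appears 1 time(s)
  11: appears 3 time(s)
  22: appears 1 time(s)
  30: appears 1 time(s)
  35: appears 1 time(s)
  43: appears 1 time(s)
  45: appears 1 time(s)
Step 2: The value 11 appears most frequently (3 times).
Step 3: Mode = 11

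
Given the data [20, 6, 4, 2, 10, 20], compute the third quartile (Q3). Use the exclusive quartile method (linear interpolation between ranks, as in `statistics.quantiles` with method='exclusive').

20

Step 1: Sort the data: [2, 4, 6, 10, 20, 20]
Step 2: n = 6
Step 3: Using the exclusive quartile method:
  Q1 = 3.5
  Q2 (median) = 8
  Q3 = 20
  IQR = Q3 - Q1 = 20 - 3.5 = 16.5
Step 4: Q3 = 20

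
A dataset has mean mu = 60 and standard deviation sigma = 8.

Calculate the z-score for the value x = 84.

3

Step 1: Recall the z-score formula: z = (x - mu) / sigma
Step 2: Substitute values: z = (84 - 60) / 8
Step 3: z = 24 / 8 = 3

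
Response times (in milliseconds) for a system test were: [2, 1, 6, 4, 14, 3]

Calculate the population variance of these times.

18.6667

Step 1: Compute the mean: (2 + 1 + 6 + 4 + 14 + 3) / 6 = 5
Step 2: Compute squared deviations from the mean:
  (2 - 5)^2 = 9
  (1 - 5)^2 = 16
  (6 - 5)^2 = 1
  (4 - 5)^2 = 1
  (14 - 5)^2 = 81
  (3 - 5)^2 = 4
Step 3: Sum of squared deviations = 112
Step 4: Population variance = 112 / 6 = 18.6667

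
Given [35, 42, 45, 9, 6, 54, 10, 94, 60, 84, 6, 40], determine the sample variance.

879.3561

Step 1: Compute the mean: (35 + 42 + 45 + 9 + 6 + 54 + 10 + 94 + 60 + 84 + 6 + 40) / 12 = 40.4167
Step 2: Compute squared deviations from the mean:
  (35 - 40.4167)^2 = 29.3403
  (42 - 40.4167)^2 = 2.5069
  (45 - 40.4167)^2 = 21.0069
  (9 - 40.4167)^2 = 987.0069
  (6 - 40.4167)^2 = 1184.5069
  (54 - 40.4167)^2 = 184.5069
  (10 - 40.4167)^2 = 925.1736
  (94 - 40.4167)^2 = 2871.1736
  (60 - 40.4167)^2 = 383.5069
  (84 - 40.4167)^2 = 1899.5069
  (6 - 40.4167)^2 = 1184.5069
  (40 - 40.4167)^2 = 0.1736
Step 3: Sum of squared deviations = 9672.9167
Step 4: Sample variance = 9672.9167 / 11 = 879.3561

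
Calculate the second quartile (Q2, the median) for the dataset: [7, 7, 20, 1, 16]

7

Step 1: Sort the data: [1, 7, 7, 16, 20]
Step 2: n = 5
Step 3: Q2 is the median. Since n is odd, it is the middle value at position 3: 7
Step 4: Q2 = 7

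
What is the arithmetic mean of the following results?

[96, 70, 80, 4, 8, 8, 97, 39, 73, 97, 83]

59.5455

Step 1: Sum all values: 96 + 70 + 80 + 4 + 8 + 8 + 97 + 39 + 73 + 97 + 83 = 655
Step 2: Count the number of values: n = 11
Step 3: Mean = sum / n = 655 / 11 = 59.5455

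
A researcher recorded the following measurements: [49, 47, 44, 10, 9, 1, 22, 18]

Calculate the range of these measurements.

48

Step 1: Identify the maximum value: max = 49
Step 2: Identify the minimum value: min = 1
Step 3: Range = max - min = 49 - 1 = 48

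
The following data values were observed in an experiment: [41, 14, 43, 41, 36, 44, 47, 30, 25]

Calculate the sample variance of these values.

115.5

Step 1: Compute the mean: (41 + 14 + 43 + 41 + 36 + 44 + 47 + 30 + 25) / 9 = 35.6667
Step 2: Compute squared deviations from the mean:
  (41 - 35.6667)^2 = 28.4444
  (14 - 35.6667)^2 = 469.4444
  (43 - 35.6667)^2 = 53.7778
  (41 - 35.6667)^2 = 28.4444
  (36 - 35.6667)^2 = 0.1111
  (44 - 35.6667)^2 = 69.4444
  (47 - 35.6667)^2 = 128.4444
  (30 - 35.6667)^2 = 32.1111
  (25 - 35.6667)^2 = 113.7778
Step 3: Sum of squared deviations = 924
Step 4: Sample variance = 924 / 8 = 115.5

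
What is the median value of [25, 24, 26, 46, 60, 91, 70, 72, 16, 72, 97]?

60

Step 1: Sort the data in ascending order: [16, 24, 25, 26, 46, 60, 70, 72, 72, 91, 97]
Step 2: The number of values is n = 11.
Step 3: Since n is odd, the median is the middle value at position 6: 60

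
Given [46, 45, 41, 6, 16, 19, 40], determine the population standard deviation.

15.0889

Step 1: Compute the mean: 30.4286
Step 2: Sum of squared deviations from the mean: 1593.7143
Step 3: Population variance = 1593.7143 / 7 = 227.6735
Step 4: Standard deviation = sqrt(227.6735) = 15.0889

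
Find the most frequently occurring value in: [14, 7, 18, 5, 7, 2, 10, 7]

7

Step 1: Count the frequency of each value:
  2: appears 1 time(s)
  5: appears 1 time(s)
  7: appears 3 time(s)
  10: appears 1 time(s)
  14: appears 1 time(s)
  18: appears 1 time(s)
Step 2: The value 7 appears most frequently (3 times).
Step 3: Mode = 7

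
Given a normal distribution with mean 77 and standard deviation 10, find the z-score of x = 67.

-1

Step 1: Recall the z-score formula: z = (x - mu) / sigma
Step 2: Substitute values: z = (67 - 77) / 10
Step 3: z = -10 / 10 = -1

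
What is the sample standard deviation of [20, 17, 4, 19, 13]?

6.5038

Step 1: Compute the mean: 14.6
Step 2: Sum of squared deviations from the mean: 169.2
Step 3: Sample variance = 169.2 / 4 = 42.3
Step 4: Standard deviation = sqrt(42.3) = 6.5038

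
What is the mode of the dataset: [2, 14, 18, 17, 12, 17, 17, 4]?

17

Step 1: Count the frequency of each value:
  2: appears 1 time(s)
  4: appears 1 time(s)
  12: appears 1 time(s)
  14: appears 1 time(s)
  17: appears 3 time(s)
  18: appears 1 time(s)
Step 2: The value 17 appears most frequently (3 times).
Step 3: Mode = 17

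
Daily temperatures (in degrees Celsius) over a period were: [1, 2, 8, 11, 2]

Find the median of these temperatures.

2

Step 1: Sort the data in ascending order: [1, 2, 2, 8, 11]
Step 2: The number of values is n = 5.
Step 3: Since n is odd, the median is the middle value at position 3: 2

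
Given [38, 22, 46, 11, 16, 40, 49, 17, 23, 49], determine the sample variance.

218.7667

Step 1: Compute the mean: (38 + 22 + 46 + 11 + 16 + 40 + 49 + 17 + 23 + 49) / 10 = 31.1
Step 2: Compute squared deviations from the mean:
  (38 - 31.1)^2 = 47.61
  (22 - 31.1)^2 = 82.81
  (46 - 31.1)^2 = 222.01
  (11 - 31.1)^2 = 404.01
  (16 - 31.1)^2 = 228.01
  (40 - 31.1)^2 = 79.21
  (49 - 31.1)^2 = 320.41
  (17 - 31.1)^2 = 198.81
  (23 - 31.1)^2 = 65.61
  (49 - 31.1)^2 = 320.41
Step 3: Sum of squared deviations = 1968.9
Step 4: Sample variance = 1968.9 / 9 = 218.7667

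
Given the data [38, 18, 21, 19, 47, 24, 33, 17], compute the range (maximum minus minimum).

30

Step 1: Identify the maximum value: max = 47
Step 2: Identify the minimum value: min = 17
Step 3: Range = max - min = 47 - 17 = 30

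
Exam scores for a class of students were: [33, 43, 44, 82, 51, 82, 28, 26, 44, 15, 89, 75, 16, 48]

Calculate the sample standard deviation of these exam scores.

24.8207

Step 1: Compute the mean: 48.2857
Step 2: Sum of squared deviations from the mean: 8008.8571
Step 3: Sample variance = 8008.8571 / 13 = 616.0659
Step 4: Standard deviation = sqrt(616.0659) = 24.8207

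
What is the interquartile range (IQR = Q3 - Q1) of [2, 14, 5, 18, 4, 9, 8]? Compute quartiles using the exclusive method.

10

Step 1: Sort the data: [2, 4, 5, 8, 9, 14, 18]
Step 2: n = 7
Step 3: Using the exclusive quartile method:
  Q1 = 4
  Q2 (median) = 8
  Q3 = 14
  IQR = Q3 - Q1 = 14 - 4 = 10
Step 4: IQR = 10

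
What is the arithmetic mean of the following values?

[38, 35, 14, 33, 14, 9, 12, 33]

23.5

Step 1: Sum all values: 38 + 35 + 14 + 33 + 14 + 9 + 12 + 33 = 188
Step 2: Count the number of values: n = 8
Step 3: Mean = sum / n = 188 / 8 = 23.5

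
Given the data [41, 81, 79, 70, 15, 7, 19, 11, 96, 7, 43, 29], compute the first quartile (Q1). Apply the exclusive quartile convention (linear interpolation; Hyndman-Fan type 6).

12

Step 1: Sort the data: [7, 7, 11, 15, 19, 29, 41, 43, 70, 79, 81, 96]
Step 2: n = 12
Step 3: Using the exclusive quartile method:
  Q1 = 12
  Q2 (median) = 35
  Q3 = 76.75
  IQR = Q3 - Q1 = 76.75 - 12 = 64.75
Step 4: Q1 = 12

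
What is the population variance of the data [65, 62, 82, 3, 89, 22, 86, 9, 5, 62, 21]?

1065.2727

Step 1: Compute the mean: (65 + 62 + 82 + 3 + 89 + 22 + 86 + 9 + 5 + 62 + 21) / 11 = 46
Step 2: Compute squared deviations from the mean:
  (65 - 46)^2 = 361
  (62 - 46)^2 = 256
  (82 - 46)^2 = 1296
  (3 - 46)^2 = 1849
  (89 - 46)^2 = 1849
  (22 - 46)^2 = 576
  (86 - 46)^2 = 1600
  (9 - 46)^2 = 1369
  (5 - 46)^2 = 1681
  (62 - 46)^2 = 256
  (21 - 46)^2 = 625
Step 3: Sum of squared deviations = 11718
Step 4: Population variance = 11718 / 11 = 1065.2727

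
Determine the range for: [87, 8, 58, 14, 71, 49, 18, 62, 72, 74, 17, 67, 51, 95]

87

Step 1: Identify the maximum value: max = 95
Step 2: Identify the minimum value: min = 8
Step 3: Range = max - min = 95 - 8 = 87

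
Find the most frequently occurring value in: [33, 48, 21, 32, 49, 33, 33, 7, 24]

33

Step 1: Count the frequency of each value:
  7: appears 1 time(s)
  21: appears 1 time(s)
  24: appears 1 time(s)
  32: appears 1 time(s)
  33: appears 3 time(s)
  48: appears 1 time(s)
  49: appears 1 time(s)
Step 2: The value 33 appears most frequently (3 times).
Step 3: Mode = 33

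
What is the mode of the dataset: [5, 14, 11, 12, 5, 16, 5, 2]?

5

Step 1: Count the frequency of each value:
  2: appears 1 time(s)
  5: appears 3 time(s)
  11: appears 1 time(s)
  12: appears 1 time(s)
  14: appears 1 time(s)
  16: appears 1 time(s)
Step 2: The value 5 appears most frequently (3 times).
Step 3: Mode = 5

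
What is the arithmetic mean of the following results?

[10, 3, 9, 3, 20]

9

Step 1: Sum all values: 10 + 3 + 9 + 3 + 20 = 45
Step 2: Count the number of values: n = 5
Step 3: Mean = sum / n = 45 / 5 = 9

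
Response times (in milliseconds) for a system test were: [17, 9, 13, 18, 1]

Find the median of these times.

13

Step 1: Sort the data in ascending order: [1, 9, 13, 17, 18]
Step 2: The number of values is n = 5.
Step 3: Since n is odd, the median is the middle value at position 3: 13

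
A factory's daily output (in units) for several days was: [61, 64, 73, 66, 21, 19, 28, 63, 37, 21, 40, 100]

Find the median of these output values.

50.5

Step 1: Sort the data in ascending order: [19, 21, 21, 28, 37, 40, 61, 63, 64, 66, 73, 100]
Step 2: The number of values is n = 12.
Step 3: Since n is even, the median is the average of positions 6 and 7:
  Median = (40 + 61) / 2 = 50.5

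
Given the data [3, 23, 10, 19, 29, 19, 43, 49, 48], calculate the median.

23

Step 1: Sort the data in ascending order: [3, 10, 19, 19, 23, 29, 43, 48, 49]
Step 2: The number of values is n = 9.
Step 3: Since n is odd, the median is the middle value at position 5: 23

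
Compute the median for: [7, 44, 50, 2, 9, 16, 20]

16

Step 1: Sort the data in ascending order: [2, 7, 9, 16, 20, 44, 50]
Step 2: The number of values is n = 7.
Step 3: Since n is odd, the median is the middle value at position 4: 16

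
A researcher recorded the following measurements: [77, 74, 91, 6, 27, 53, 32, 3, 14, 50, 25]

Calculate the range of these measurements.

88

Step 1: Identify the maximum value: max = 91
Step 2: Identify the minimum value: min = 3
Step 3: Range = max - min = 91 - 3 = 88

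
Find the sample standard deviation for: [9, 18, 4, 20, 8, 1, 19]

7.6966

Step 1: Compute the mean: 11.2857
Step 2: Sum of squared deviations from the mean: 355.4286
Step 3: Sample variance = 355.4286 / 6 = 59.2381
Step 4: Standard deviation = sqrt(59.2381) = 7.6966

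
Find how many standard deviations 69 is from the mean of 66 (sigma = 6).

0.5

Step 1: Recall the z-score formula: z = (x - mu) / sigma
Step 2: Substitute values: z = (69 - 66) / 6
Step 3: z = 3 / 6 = 0.5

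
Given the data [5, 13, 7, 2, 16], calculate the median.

7

Step 1: Sort the data in ascending order: [2, 5, 7, 13, 16]
Step 2: The number of values is n = 5.
Step 3: Since n is odd, the median is the middle value at position 3: 7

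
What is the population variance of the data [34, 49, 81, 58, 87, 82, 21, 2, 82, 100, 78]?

884.562

Step 1: Compute the mean: (34 + 49 + 81 + 58 + 87 + 82 + 21 + 2 + 82 + 100 + 78) / 11 = 61.2727
Step 2: Compute squared deviations from the mean:
  (34 - 61.2727)^2 = 743.8017
  (49 - 61.2727)^2 = 150.6198
  (81 - 61.2727)^2 = 389.1653
  (58 - 61.2727)^2 = 10.7107
  (87 - 61.2727)^2 = 661.8926
  (82 - 61.2727)^2 = 429.6198
  (21 - 61.2727)^2 = 1621.8926
  (2 - 61.2727)^2 = 3513.2562
  (82 - 61.2727)^2 = 429.6198
  (100 - 61.2727)^2 = 1499.8017
  (78 - 61.2727)^2 = 279.8017
Step 3: Sum of squared deviations = 9730.1818
Step 4: Population variance = 9730.1818 / 11 = 884.562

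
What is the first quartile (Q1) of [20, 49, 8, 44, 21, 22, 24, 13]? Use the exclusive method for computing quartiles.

14.75

Step 1: Sort the data: [8, 13, 20, 21, 22, 24, 44, 49]
Step 2: n = 8
Step 3: Using the exclusive quartile method:
  Q1 = 14.75
  Q2 (median) = 21.5
  Q3 = 39
  IQR = Q3 - Q1 = 39 - 14.75 = 24.25
Step 4: Q1 = 14.75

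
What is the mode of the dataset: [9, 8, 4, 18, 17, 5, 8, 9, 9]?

9

Step 1: Count the frequency of each value:
  4: appears 1 time(s)
  5: appears 1 time(s)
  8: appears 2 time(s)
  9: appears 3 time(s)
  17: appears 1 time(s)
  18: appears 1 time(s)
Step 2: The value 9 appears most frequently (3 times).
Step 3: Mode = 9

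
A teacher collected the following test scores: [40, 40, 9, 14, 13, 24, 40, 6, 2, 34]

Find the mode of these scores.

40

Step 1: Count the frequency of each value:
  2: appears 1 time(s)
  6: appears 1 time(s)
  9: appears 1 time(s)
  13: appears 1 time(s)
  14: appears 1 time(s)
  24: appears 1 time(s)
  34: appears 1 time(s)
  40: appears 3 time(s)
Step 2: The value 40 appears most frequently (3 times).
Step 3: Mode = 40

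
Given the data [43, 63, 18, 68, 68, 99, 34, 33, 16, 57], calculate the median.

50

Step 1: Sort the data in ascending order: [16, 18, 33, 34, 43, 57, 63, 68, 68, 99]
Step 2: The number of values is n = 10.
Step 3: Since n is even, the median is the average of positions 5 and 6:
  Median = (43 + 57) / 2 = 50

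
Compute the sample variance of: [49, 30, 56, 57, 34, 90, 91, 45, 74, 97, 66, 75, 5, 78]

690.7308

Step 1: Compute the mean: (49 + 30 + 56 + 57 + 34 + 90 + 91 + 45 + 74 + 97 + 66 + 75 + 5 + 78) / 14 = 60.5
Step 2: Compute squared deviations from the mean:
  (49 - 60.5)^2 = 132.25
  (30 - 60.5)^2 = 930.25
  (56 - 60.5)^2 = 20.25
  (57 - 60.5)^2 = 12.25
  (34 - 60.5)^2 = 702.25
  (90 - 60.5)^2 = 870.25
  (91 - 60.5)^2 = 930.25
  (45 - 60.5)^2 = 240.25
  (74 - 60.5)^2 = 182.25
  (97 - 60.5)^2 = 1332.25
  (66 - 60.5)^2 = 30.25
  (75 - 60.5)^2 = 210.25
  (5 - 60.5)^2 = 3080.25
  (78 - 60.5)^2 = 306.25
Step 3: Sum of squared deviations = 8979.5
Step 4: Sample variance = 8979.5 / 13 = 690.7308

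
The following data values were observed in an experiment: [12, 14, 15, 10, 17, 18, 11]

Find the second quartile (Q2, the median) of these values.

14

Step 1: Sort the data: [10, 11, 12, 14, 15, 17, 18]
Step 2: n = 7
Step 3: Q2 is the median. Since n is odd, it is the middle value at position 4: 14
Step 4: Q2 = 14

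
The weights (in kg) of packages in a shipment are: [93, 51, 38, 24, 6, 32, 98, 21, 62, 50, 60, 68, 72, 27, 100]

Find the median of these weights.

51

Step 1: Sort the data in ascending order: [6, 21, 24, 27, 32, 38, 50, 51, 60, 62, 68, 72, 93, 98, 100]
Step 2: The number of values is n = 15.
Step 3: Since n is odd, the median is the middle value at position 8: 51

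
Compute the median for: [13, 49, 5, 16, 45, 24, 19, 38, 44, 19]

21.5

Step 1: Sort the data in ascending order: [5, 13, 16, 19, 19, 24, 38, 44, 45, 49]
Step 2: The number of values is n = 10.
Step 3: Since n is even, the median is the average of positions 5 and 6:
  Median = (19 + 24) / 2 = 21.5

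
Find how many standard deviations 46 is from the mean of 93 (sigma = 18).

-2.6111

Step 1: Recall the z-score formula: z = (x - mu) / sigma
Step 2: Substitute values: z = (46 - 93) / 18
Step 3: z = -47 / 18 = -2.6111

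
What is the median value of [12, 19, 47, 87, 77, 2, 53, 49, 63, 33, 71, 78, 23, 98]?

51

Step 1: Sort the data in ascending order: [2, 12, 19, 23, 33, 47, 49, 53, 63, 71, 77, 78, 87, 98]
Step 2: The number of values is n = 14.
Step 3: Since n is even, the median is the average of positions 7 and 8:
  Median = (49 + 53) / 2 = 51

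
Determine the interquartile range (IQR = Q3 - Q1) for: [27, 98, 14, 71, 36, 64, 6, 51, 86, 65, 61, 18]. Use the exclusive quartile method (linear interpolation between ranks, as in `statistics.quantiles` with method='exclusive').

49.25

Step 1: Sort the data: [6, 14, 18, 27, 36, 51, 61, 64, 65, 71, 86, 98]
Step 2: n = 12
Step 3: Using the exclusive quartile method:
  Q1 = 20.25
  Q2 (median) = 56
  Q3 = 69.5
  IQR = Q3 - Q1 = 69.5 - 20.25 = 49.25
Step 4: IQR = 49.25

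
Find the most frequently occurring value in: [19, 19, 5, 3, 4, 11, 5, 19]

19

Step 1: Count the frequency of each value:
  3: appears 1 time(s)
  4: appears 1 time(s)
  5: appears 2 time(s)
  11: appears 1 time(s)
  19: appears 3 time(s)
Step 2: The value 19 appears most frequently (3 times).
Step 3: Mode = 19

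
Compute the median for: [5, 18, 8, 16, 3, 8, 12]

8

Step 1: Sort the data in ascending order: [3, 5, 8, 8, 12, 16, 18]
Step 2: The number of values is n = 7.
Step 3: Since n is odd, the median is the middle value at position 4: 8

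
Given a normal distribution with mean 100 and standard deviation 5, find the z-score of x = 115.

3

Step 1: Recall the z-score formula: z = (x - mu) / sigma
Step 2: Substitute values: z = (115 - 100) / 5
Step 3: z = 15 / 5 = 3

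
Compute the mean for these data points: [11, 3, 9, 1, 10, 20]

9

Step 1: Sum all values: 11 + 3 + 9 + 1 + 10 + 20 = 54
Step 2: Count the number of values: n = 6
Step 3: Mean = sum / n = 54 / 6 = 9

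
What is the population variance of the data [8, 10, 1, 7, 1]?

13.84

Step 1: Compute the mean: (8 + 10 + 1 + 7 + 1) / 5 = 5.4
Step 2: Compute squared deviations from the mean:
  (8 - 5.4)^2 = 6.76
  (10 - 5.4)^2 = 21.16
  (1 - 5.4)^2 = 19.36
  (7 - 5.4)^2 = 2.56
  (1 - 5.4)^2 = 19.36
Step 3: Sum of squared deviations = 69.2
Step 4: Population variance = 69.2 / 5 = 13.84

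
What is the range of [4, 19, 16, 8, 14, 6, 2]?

17

Step 1: Identify the maximum value: max = 19
Step 2: Identify the minimum value: min = 2
Step 3: Range = max - min = 19 - 2 = 17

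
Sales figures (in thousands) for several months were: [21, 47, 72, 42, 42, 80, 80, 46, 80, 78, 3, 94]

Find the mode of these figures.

80

Step 1: Count the frequency of each value:
  3: appears 1 time(s)
  21: appears 1 time(s)
  42: appears 2 time(s)
  46: appears 1 time(s)
  47: appears 1 time(s)
  72: appears 1 time(s)
  78: appears 1 time(s)
  80: appears 3 time(s)
  94: appears 1 time(s)
Step 2: The value 80 appears most frequently (3 times).
Step 3: Mode = 80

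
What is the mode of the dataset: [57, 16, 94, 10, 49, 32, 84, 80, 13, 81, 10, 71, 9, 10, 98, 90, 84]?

10

Step 1: Count the frequency of each value:
  9: appears 1 time(s)
  10: appears 3 time(s)
  13: appears 1 time(s)
  16: appears 1 time(s)
  32: appears 1 time(s)
  49: appears 1 time(s)
  57: appears 1 time(s)
  71: appears 1 time(s)
  80: appears 1 time(s)
  81: appears 1 time(s)
  84: appears 2 time(s)
  90: appears 1 time(s)
  94: appears 1 time(s)
  98: appears 1 time(s)
Step 2: The value 10 appears most frequently (3 times).
Step 3: Mode = 10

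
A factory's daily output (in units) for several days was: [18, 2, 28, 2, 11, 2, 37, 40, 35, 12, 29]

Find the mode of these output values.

2

Step 1: Count the frequency of each value:
  2: appears 3 time(s)
  11: appears 1 time(s)
  12: appears 1 time(s)
  18: appears 1 time(s)
  28: appears 1 time(s)
  29: appears 1 time(s)
  35: appears 1 time(s)
  37: appears 1 time(s)
  40: appears 1 time(s)
Step 2: The value 2 appears most frequently (3 times).
Step 3: Mode = 2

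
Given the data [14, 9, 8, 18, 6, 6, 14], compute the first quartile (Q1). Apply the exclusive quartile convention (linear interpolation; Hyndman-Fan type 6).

6

Step 1: Sort the data: [6, 6, 8, 9, 14, 14, 18]
Step 2: n = 7
Step 3: Using the exclusive quartile method:
  Q1 = 6
  Q2 (median) = 9
  Q3 = 14
  IQR = Q3 - Q1 = 14 - 6 = 8
Step 4: Q1 = 6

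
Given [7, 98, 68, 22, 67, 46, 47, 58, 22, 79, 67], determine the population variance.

678.6942

Step 1: Compute the mean: (7 + 98 + 68 + 22 + 67 + 46 + 47 + 58 + 22 + 79 + 67) / 11 = 52.8182
Step 2: Compute squared deviations from the mean:
  (7 - 52.8182)^2 = 2099.3058
  (98 - 52.8182)^2 = 2041.3967
  (68 - 52.8182)^2 = 230.4876
  (22 - 52.8182)^2 = 949.7603
  (67 - 52.8182)^2 = 201.124
  (46 - 52.8182)^2 = 46.4876
  (47 - 52.8182)^2 = 33.8512
  (58 - 52.8182)^2 = 26.8512
  (22 - 52.8182)^2 = 949.7603
  (79 - 52.8182)^2 = 685.4876
  (67 - 52.8182)^2 = 201.124
Step 3: Sum of squared deviations = 7465.6364
Step 4: Population variance = 7465.6364 / 11 = 678.6942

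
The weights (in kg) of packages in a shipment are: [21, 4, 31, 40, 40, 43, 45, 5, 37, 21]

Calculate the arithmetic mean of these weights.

28.7

Step 1: Sum all values: 21 + 4 + 31 + 40 + 40 + 43 + 45 + 5 + 37 + 21 = 287
Step 2: Count the number of values: n = 10
Step 3: Mean = sum / n = 287 / 10 = 28.7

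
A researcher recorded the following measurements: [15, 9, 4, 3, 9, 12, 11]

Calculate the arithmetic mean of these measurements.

9

Step 1: Sum all values: 15 + 9 + 4 + 3 + 9 + 12 + 11 = 63
Step 2: Count the number of values: n = 7
Step 3: Mean = sum / n = 63 / 7 = 9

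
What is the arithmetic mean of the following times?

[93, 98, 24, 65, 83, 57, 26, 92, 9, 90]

63.7

Step 1: Sum all values: 93 + 98 + 24 + 65 + 83 + 57 + 26 + 92 + 9 + 90 = 637
Step 2: Count the number of values: n = 10
Step 3: Mean = sum / n = 637 / 10 = 63.7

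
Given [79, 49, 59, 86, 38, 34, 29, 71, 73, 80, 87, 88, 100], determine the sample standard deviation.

23.1259

Step 1: Compute the mean: 67.1538
Step 2: Sum of squared deviations from the mean: 6417.6923
Step 3: Sample variance = 6417.6923 / 12 = 534.8077
Step 4: Standard deviation = sqrt(534.8077) = 23.1259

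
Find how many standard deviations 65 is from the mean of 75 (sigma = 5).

-2

Step 1: Recall the z-score formula: z = (x - mu) / sigma
Step 2: Substitute values: z = (65 - 75) / 5
Step 3: z = -10 / 5 = -2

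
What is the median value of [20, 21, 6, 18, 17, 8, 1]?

17

Step 1: Sort the data in ascending order: [1, 6, 8, 17, 18, 20, 21]
Step 2: The number of values is n = 7.
Step 3: Since n is odd, the median is the middle value at position 4: 17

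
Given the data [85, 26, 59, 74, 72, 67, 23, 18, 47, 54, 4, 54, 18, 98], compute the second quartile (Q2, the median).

54

Step 1: Sort the data: [4, 18, 18, 23, 26, 47, 54, 54, 59, 67, 72, 74, 85, 98]
Step 2: n = 14
Step 3: Q2 is the median. Since n is even, it is the average of the values at positions 7 and 8:
  Q2 = (54 + 54) / 2 = 54
Step 4: Q2 = 54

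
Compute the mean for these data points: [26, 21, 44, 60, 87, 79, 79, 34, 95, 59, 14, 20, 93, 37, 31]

51.9333

Step 1: Sum all values: 26 + 21 + 44 + 60 + 87 + 79 + 79 + 34 + 95 + 59 + 14 + 20 + 93 + 37 + 31 = 779
Step 2: Count the number of values: n = 15
Step 3: Mean = sum / n = 779 / 15 = 51.9333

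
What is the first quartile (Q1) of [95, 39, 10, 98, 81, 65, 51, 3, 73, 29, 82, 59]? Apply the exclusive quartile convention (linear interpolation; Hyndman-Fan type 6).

31.5

Step 1: Sort the data: [3, 10, 29, 39, 51, 59, 65, 73, 81, 82, 95, 98]
Step 2: n = 12
Step 3: Using the exclusive quartile method:
  Q1 = 31.5
  Q2 (median) = 62
  Q3 = 81.75
  IQR = Q3 - Q1 = 81.75 - 31.5 = 50.25
Step 4: Q1 = 31.5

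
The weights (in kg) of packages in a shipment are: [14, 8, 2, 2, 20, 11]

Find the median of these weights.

9.5

Step 1: Sort the data in ascending order: [2, 2, 8, 11, 14, 20]
Step 2: The number of values is n = 6.
Step 3: Since n is even, the median is the average of positions 3 and 4:
  Median = (8 + 11) / 2 = 9.5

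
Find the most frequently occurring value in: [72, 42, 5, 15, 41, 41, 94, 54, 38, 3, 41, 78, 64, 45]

41

Step 1: Count the frequency of each value:
  3: appears 1 time(s)
  5: appears 1 time(s)
  15: appears 1 time(s)
  38: appears 1 time(s)
  41: appears 3 time(s)
  42: appears 1 time(s)
  45: appears 1 time(s)
  54: appears 1 time(s)
  64: appears 1 time(s)
  72: appears 1 time(s)
  78: appears 1 time(s)
  94: appears 1 time(s)
Step 2: The value 41 appears most frequently (3 times).
Step 3: Mode = 41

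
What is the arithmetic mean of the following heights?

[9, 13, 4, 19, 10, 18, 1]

10.5714

Step 1: Sum all values: 9 + 13 + 4 + 19 + 10 + 18 + 1 = 74
Step 2: Count the number of values: n = 7
Step 3: Mean = sum / n = 74 / 7 = 10.5714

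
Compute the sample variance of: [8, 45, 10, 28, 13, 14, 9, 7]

174.7857

Step 1: Compute the mean: (8 + 45 + 10 + 28 + 13 + 14 + 9 + 7) / 8 = 16.75
Step 2: Compute squared deviations from the mean:
  (8 - 16.75)^2 = 76.5625
  (45 - 16.75)^2 = 798.0625
  (10 - 16.75)^2 = 45.5625
  (28 - 16.75)^2 = 126.5625
  (13 - 16.75)^2 = 14.0625
  (14 - 16.75)^2 = 7.5625
  (9 - 16.75)^2 = 60.0625
  (7 - 16.75)^2 = 95.0625
Step 3: Sum of squared deviations = 1223.5
Step 4: Sample variance = 1223.5 / 7 = 174.7857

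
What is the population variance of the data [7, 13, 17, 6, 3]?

25.76

Step 1: Compute the mean: (7 + 13 + 17 + 6 + 3) / 5 = 9.2
Step 2: Compute squared deviations from the mean:
  (7 - 9.2)^2 = 4.84
  (13 - 9.2)^2 = 14.44
  (17 - 9.2)^2 = 60.84
  (6 - 9.2)^2 = 10.24
  (3 - 9.2)^2 = 38.44
Step 3: Sum of squared deviations = 128.8
Step 4: Population variance = 128.8 / 5 = 25.76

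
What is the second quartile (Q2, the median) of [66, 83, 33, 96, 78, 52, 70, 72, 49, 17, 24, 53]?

59.5

Step 1: Sort the data: [17, 24, 33, 49, 52, 53, 66, 70, 72, 78, 83, 96]
Step 2: n = 12
Step 3: Q2 is the median. Since n is even, it is the average of the values at positions 6 and 7:
  Q2 = (53 + 66) / 2 = 59.5
Step 4: Q2 = 59.5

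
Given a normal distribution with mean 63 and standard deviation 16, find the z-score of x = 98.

2.1875

Step 1: Recall the z-score formula: z = (x - mu) / sigma
Step 2: Substitute values: z = (98 - 63) / 16
Step 3: z = 35 / 16 = 2.1875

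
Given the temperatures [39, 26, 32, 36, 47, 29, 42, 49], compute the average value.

37.5

Step 1: Sum all values: 39 + 26 + 32 + 36 + 47 + 29 + 42 + 49 = 300
Step 2: Count the number of values: n = 8
Step 3: Mean = sum / n = 300 / 8 = 37.5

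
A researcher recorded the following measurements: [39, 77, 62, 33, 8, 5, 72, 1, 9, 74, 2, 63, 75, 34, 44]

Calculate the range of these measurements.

76

Step 1: Identify the maximum value: max = 77
Step 2: Identify the minimum value: min = 1
Step 3: Range = max - min = 77 - 1 = 76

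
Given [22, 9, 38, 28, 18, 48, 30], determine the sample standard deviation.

12.9081

Step 1: Compute the mean: 27.5714
Step 2: Sum of squared deviations from the mean: 999.7143
Step 3: Sample variance = 999.7143 / 6 = 166.619
Step 4: Standard deviation = sqrt(166.619) = 12.9081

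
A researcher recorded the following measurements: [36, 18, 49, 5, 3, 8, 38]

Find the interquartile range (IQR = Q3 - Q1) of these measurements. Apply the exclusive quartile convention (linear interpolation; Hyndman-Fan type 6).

33

Step 1: Sort the data: [3, 5, 8, 18, 36, 38, 49]
Step 2: n = 7
Step 3: Using the exclusive quartile method:
  Q1 = 5
  Q2 (median) = 18
  Q3 = 38
  IQR = Q3 - Q1 = 38 - 5 = 33
Step 4: IQR = 33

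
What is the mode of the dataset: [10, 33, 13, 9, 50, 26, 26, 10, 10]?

10

Step 1: Count the frequency of each value:
  9: appears 1 time(s)
  10: appears 3 time(s)
  13: appears 1 time(s)
  26: appears 2 time(s)
  33: appears 1 time(s)
  50: appears 1 time(s)
Step 2: The value 10 appears most frequently (3 times).
Step 3: Mode = 10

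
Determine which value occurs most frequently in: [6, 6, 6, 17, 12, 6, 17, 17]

6

Step 1: Count the frequency of each value:
  6: appears 4 time(s)
  12: appears 1 time(s)
  17: appears 3 time(s)
Step 2: The value 6 appears most frequently (4 times).
Step 3: Mode = 6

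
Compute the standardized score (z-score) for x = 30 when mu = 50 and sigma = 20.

-1

Step 1: Recall the z-score formula: z = (x - mu) / sigma
Step 2: Substitute values: z = (30 - 50) / 20
Step 3: z = -20 / 20 = -1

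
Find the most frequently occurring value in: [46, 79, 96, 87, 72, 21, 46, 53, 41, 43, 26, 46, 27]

46

Step 1: Count the frequency of each value:
  21: appears 1 time(s)
  26: appears 1 time(s)
  27: appears 1 time(s)
  41: appears 1 time(s)
  43: appears 1 time(s)
  46: appears 3 time(s)
  53: appears 1 time(s)
  72: appears 1 time(s)
  79: appears 1 time(s)
  87: appears 1 time(s)
  96: appears 1 time(s)
Step 2: The value 46 appears most frequently (3 times).
Step 3: Mode = 46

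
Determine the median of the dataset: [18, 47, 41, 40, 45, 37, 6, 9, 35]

37

Step 1: Sort the data in ascending order: [6, 9, 18, 35, 37, 40, 41, 45, 47]
Step 2: The number of values is n = 9.
Step 3: Since n is odd, the median is the middle value at position 5: 37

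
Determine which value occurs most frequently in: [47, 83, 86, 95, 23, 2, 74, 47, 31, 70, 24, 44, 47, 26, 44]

47

Step 1: Count the frequency of each value:
  2: appears 1 time(s)
  23: appears 1 time(s)
  24: appears 1 time(s)
  26: appears 1 time(s)
  31: appears 1 time(s)
  44: appears 2 time(s)
  47: appears 3 time(s)
  70: appears 1 time(s)
  74: appears 1 time(s)
  83: appears 1 time(s)
  86: appears 1 time(s)
  95: appears 1 time(s)
Step 2: The value 47 appears most frequently (3 times).
Step 3: Mode = 47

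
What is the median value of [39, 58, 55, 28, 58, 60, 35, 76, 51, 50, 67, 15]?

53

Step 1: Sort the data in ascending order: [15, 28, 35, 39, 50, 51, 55, 58, 58, 60, 67, 76]
Step 2: The number of values is n = 12.
Step 3: Since n is even, the median is the average of positions 6 and 7:
  Median = (51 + 55) / 2 = 53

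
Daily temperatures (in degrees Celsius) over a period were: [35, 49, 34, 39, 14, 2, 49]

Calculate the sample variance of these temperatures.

310.5714

Step 1: Compute the mean: (35 + 49 + 34 + 39 + 14 + 2 + 49) / 7 = 31.7143
Step 2: Compute squared deviations from the mean:
  (35 - 31.7143)^2 = 10.7959
  (49 - 31.7143)^2 = 298.7959
  (34 - 31.7143)^2 = 5.2245
  (39 - 31.7143)^2 = 53.0816
  (14 - 31.7143)^2 = 313.7959
  (2 - 31.7143)^2 = 882.9388
  (49 - 31.7143)^2 = 298.7959
Step 3: Sum of squared deviations = 1863.4286
Step 4: Sample variance = 1863.4286 / 6 = 310.5714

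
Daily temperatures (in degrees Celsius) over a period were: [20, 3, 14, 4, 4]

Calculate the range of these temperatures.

17

Step 1: Identify the maximum value: max = 20
Step 2: Identify the minimum value: min = 3
Step 3: Range = max - min = 20 - 3 = 17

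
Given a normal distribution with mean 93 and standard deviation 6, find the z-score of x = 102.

1.5

Step 1: Recall the z-score formula: z = (x - mu) / sigma
Step 2: Substitute values: z = (102 - 93) / 6
Step 3: z = 9 / 6 = 1.5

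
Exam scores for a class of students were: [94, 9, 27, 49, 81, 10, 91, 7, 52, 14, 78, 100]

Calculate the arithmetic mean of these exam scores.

51

Step 1: Sum all values: 94 + 9 + 27 + 49 + 81 + 10 + 91 + 7 + 52 + 14 + 78 + 100 = 612
Step 2: Count the number of values: n = 12
Step 3: Mean = sum / n = 612 / 12 = 51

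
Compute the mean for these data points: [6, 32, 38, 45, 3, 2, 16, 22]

20.5

Step 1: Sum all values: 6 + 32 + 38 + 45 + 3 + 2 + 16 + 22 = 164
Step 2: Count the number of values: n = 8
Step 3: Mean = sum / n = 164 / 8 = 20.5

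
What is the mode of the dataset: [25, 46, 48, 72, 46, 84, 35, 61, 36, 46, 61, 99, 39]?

46

Step 1: Count the frequency of each value:
  25: appears 1 time(s)
  35: appears 1 time(s)
  36: appears 1 time(s)
  39: appears 1 time(s)
  46: appears 3 time(s)
  48: appears 1 time(s)
  61: appears 2 time(s)
  72: appears 1 time(s)
  84: appears 1 time(s)
  99: appears 1 time(s)
Step 2: The value 46 appears most frequently (3 times).
Step 3: Mode = 46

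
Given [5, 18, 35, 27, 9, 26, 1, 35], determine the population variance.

155.5

Step 1: Compute the mean: (5 + 18 + 35 + 27 + 9 + 26 + 1 + 35) / 8 = 19.5
Step 2: Compute squared deviations from the mean:
  (5 - 19.5)^2 = 210.25
  (18 - 19.5)^2 = 2.25
  (35 - 19.5)^2 = 240.25
  (27 - 19.5)^2 = 56.25
  (9 - 19.5)^2 = 110.25
  (26 - 19.5)^2 = 42.25
  (1 - 19.5)^2 = 342.25
  (35 - 19.5)^2 = 240.25
Step 3: Sum of squared deviations = 1244
Step 4: Population variance = 1244 / 8 = 155.5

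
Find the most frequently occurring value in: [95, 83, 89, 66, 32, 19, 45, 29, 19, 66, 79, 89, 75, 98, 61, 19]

19

Step 1: Count the frequency of each value:
  19: appears 3 time(s)
  29: appears 1 time(s)
  32: appears 1 time(s)
  45: appears 1 time(s)
  61: appears 1 time(s)
  66: appears 2 time(s)
  75: appears 1 time(s)
  79: appears 1 time(s)
  83: appears 1 time(s)
  89: appears 2 time(s)
  95: appears 1 time(s)
  98: appears 1 time(s)
Step 2: The value 19 appears most frequently (3 times).
Step 3: Mode = 19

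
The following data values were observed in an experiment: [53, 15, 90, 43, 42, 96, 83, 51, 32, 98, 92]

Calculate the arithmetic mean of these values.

63.1818

Step 1: Sum all values: 53 + 15 + 90 + 43 + 42 + 96 + 83 + 51 + 32 + 98 + 92 = 695
Step 2: Count the number of values: n = 11
Step 3: Mean = sum / n = 695 / 11 = 63.1818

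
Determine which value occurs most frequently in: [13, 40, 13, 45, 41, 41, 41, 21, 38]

41

Step 1: Count the frequency of each value:
  13: appears 2 time(s)
  21: appears 1 time(s)
  38: appears 1 time(s)
  40: appears 1 time(s)
  41: appears 3 time(s)
  45: appears 1 time(s)
Step 2: The value 41 appears most frequently (3 times).
Step 3: Mode = 41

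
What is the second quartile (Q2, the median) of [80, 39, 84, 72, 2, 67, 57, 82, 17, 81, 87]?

72

Step 1: Sort the data: [2, 17, 39, 57, 67, 72, 80, 81, 82, 84, 87]
Step 2: n = 11
Step 3: Q2 is the median. Since n is odd, it is the middle value at position 6: 72
Step 4: Q2 = 72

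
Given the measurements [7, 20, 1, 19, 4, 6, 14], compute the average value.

10.1429

Step 1: Sum all values: 7 + 20 + 1 + 19 + 4 + 6 + 14 = 71
Step 2: Count the number of values: n = 7
Step 3: Mean = sum / n = 71 / 7 = 10.1429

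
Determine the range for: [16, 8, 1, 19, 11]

18

Step 1: Identify the maximum value: max = 19
Step 2: Identify the minimum value: min = 1
Step 3: Range = max - min = 19 - 1 = 18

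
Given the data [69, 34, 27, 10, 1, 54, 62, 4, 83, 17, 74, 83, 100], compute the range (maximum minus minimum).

99

Step 1: Identify the maximum value: max = 100
Step 2: Identify the minimum value: min = 1
Step 3: Range = max - min = 100 - 1 = 99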